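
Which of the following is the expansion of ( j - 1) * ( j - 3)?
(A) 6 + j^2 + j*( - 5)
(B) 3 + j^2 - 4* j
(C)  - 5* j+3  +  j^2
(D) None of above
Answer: B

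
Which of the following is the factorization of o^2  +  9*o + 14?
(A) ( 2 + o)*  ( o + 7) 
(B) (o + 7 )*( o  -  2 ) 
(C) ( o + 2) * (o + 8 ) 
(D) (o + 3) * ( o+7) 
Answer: A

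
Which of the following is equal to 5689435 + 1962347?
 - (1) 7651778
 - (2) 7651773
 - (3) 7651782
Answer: 3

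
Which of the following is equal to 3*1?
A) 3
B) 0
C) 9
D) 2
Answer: A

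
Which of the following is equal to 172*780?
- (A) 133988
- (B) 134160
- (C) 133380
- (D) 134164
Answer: B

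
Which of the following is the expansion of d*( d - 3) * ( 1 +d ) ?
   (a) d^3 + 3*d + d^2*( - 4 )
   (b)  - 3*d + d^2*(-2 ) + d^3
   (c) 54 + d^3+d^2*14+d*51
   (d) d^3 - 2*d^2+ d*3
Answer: b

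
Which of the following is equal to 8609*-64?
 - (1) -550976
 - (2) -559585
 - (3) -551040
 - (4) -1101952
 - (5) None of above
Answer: 1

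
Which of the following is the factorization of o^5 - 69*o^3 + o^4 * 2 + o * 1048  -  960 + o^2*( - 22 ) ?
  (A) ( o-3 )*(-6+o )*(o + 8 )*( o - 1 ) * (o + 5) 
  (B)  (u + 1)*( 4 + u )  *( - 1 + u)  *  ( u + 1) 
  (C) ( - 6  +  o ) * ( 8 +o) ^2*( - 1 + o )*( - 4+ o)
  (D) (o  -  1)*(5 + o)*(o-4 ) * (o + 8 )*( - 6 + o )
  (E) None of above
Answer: D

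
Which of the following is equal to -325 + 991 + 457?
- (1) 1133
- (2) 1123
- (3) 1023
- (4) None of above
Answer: 2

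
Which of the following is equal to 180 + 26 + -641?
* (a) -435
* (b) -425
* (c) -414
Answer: a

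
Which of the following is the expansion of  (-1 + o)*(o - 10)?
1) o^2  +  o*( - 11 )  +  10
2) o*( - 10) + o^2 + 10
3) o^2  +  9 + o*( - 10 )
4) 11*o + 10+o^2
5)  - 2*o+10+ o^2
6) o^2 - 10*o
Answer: 1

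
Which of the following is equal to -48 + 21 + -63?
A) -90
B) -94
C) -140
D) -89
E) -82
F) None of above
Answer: A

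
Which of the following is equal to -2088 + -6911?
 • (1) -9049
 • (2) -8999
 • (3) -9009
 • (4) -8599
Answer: 2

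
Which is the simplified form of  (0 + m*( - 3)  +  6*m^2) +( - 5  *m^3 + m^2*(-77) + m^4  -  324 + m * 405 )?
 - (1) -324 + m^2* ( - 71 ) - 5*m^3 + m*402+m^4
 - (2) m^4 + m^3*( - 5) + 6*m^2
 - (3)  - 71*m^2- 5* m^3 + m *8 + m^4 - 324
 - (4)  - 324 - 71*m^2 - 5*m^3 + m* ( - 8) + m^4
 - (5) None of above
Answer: 1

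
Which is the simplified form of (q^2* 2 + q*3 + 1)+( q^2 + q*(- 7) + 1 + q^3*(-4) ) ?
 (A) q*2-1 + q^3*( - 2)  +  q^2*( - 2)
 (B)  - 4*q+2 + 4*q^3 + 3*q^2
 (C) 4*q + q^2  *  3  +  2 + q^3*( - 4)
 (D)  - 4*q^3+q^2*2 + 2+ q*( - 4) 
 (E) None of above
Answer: E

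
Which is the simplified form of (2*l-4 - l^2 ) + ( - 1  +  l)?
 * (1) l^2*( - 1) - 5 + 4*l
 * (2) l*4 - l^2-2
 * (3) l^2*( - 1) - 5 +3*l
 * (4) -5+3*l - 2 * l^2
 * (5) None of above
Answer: 3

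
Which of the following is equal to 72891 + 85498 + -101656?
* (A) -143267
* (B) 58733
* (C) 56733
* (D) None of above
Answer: C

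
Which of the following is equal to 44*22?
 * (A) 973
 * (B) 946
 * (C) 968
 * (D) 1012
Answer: C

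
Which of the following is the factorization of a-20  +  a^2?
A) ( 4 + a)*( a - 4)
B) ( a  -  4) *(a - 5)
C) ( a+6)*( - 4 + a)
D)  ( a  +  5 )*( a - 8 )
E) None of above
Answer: E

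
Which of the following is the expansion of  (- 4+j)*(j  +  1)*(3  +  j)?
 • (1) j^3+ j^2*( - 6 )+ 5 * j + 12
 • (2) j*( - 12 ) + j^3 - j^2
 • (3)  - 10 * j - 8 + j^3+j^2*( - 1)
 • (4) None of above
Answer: 4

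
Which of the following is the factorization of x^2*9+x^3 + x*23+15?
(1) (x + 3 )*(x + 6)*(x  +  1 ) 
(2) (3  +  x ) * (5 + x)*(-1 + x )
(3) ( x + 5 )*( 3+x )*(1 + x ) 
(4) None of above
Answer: 3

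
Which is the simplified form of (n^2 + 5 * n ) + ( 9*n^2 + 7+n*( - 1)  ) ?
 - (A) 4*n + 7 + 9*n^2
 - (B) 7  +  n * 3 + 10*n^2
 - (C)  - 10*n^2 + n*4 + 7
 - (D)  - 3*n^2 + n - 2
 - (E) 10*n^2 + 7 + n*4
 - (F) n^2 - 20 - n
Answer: E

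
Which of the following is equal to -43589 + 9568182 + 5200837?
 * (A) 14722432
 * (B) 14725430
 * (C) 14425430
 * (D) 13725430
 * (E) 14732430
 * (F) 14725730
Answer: B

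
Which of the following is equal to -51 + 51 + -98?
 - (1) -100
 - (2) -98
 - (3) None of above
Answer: 2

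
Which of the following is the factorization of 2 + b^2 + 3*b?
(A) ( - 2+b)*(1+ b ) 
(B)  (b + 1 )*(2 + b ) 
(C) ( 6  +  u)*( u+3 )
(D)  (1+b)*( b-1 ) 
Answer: B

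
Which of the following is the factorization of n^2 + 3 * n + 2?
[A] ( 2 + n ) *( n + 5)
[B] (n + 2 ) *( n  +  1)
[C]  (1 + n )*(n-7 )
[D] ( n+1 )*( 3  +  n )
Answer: B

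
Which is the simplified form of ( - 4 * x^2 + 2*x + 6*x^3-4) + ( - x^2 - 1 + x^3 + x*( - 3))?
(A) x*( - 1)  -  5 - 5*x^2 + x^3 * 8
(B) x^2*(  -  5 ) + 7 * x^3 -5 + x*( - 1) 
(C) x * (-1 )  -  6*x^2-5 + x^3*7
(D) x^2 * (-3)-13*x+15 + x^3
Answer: B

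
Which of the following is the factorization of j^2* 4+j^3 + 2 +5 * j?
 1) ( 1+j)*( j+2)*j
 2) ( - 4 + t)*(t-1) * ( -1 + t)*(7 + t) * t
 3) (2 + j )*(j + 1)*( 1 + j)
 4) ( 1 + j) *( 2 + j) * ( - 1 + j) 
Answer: 3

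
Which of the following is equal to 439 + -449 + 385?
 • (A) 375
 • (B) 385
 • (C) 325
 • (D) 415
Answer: A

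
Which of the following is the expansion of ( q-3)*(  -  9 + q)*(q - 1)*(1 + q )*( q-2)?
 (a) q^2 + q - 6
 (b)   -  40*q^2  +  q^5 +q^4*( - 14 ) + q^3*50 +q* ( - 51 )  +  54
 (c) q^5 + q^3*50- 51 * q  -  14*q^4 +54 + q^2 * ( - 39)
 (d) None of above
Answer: b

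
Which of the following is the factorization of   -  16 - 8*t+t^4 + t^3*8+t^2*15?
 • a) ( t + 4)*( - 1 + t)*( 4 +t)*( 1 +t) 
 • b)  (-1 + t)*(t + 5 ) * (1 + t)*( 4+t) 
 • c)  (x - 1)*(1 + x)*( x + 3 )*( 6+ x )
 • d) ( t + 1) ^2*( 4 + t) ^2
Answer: a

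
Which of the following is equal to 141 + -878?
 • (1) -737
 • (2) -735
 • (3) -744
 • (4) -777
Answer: 1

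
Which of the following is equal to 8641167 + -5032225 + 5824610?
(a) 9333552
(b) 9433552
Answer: b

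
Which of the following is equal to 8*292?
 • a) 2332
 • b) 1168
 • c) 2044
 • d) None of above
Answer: d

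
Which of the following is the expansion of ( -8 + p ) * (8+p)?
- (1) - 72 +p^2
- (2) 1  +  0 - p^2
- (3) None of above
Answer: 3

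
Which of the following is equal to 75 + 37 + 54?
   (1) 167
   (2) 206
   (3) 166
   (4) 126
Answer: 3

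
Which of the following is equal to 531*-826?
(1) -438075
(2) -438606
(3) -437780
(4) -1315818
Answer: 2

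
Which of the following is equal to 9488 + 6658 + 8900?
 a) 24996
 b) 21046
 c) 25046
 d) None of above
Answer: c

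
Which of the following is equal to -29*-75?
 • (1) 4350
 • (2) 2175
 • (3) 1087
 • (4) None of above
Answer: 2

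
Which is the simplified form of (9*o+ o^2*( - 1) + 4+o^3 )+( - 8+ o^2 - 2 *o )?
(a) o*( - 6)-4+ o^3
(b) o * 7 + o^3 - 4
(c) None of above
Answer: b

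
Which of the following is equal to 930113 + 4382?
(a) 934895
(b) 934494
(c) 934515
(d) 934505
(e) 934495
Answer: e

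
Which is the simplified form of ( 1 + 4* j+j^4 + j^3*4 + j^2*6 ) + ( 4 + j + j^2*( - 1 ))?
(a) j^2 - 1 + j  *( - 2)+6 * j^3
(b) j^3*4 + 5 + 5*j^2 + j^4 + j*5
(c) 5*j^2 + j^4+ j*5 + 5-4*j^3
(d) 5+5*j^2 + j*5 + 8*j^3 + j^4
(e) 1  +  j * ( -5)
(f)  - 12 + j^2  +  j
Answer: b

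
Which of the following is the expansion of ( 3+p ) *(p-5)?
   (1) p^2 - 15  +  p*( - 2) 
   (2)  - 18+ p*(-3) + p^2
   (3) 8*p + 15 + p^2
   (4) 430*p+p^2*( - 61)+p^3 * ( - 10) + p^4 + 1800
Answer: 1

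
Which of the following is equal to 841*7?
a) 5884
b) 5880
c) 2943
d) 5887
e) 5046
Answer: d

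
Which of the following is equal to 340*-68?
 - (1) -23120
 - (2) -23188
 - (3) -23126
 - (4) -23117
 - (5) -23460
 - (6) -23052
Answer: 1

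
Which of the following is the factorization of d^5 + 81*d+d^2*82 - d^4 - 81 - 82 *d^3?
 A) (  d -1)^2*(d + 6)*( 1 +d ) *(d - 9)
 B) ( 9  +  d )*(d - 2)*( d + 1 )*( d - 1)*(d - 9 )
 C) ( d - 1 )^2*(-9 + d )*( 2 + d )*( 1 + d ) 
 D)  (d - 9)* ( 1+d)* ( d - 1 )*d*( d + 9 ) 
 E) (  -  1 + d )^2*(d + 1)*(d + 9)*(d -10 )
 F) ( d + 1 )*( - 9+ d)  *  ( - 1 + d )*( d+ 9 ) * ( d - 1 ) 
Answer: F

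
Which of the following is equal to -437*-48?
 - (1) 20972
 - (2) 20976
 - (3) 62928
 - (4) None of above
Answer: 2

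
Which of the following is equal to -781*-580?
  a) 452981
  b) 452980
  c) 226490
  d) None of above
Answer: b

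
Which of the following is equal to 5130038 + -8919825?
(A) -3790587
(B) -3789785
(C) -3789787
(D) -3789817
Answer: C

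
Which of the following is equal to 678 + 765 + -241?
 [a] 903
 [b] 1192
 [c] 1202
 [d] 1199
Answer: c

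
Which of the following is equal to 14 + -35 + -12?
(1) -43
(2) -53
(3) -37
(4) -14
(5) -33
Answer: 5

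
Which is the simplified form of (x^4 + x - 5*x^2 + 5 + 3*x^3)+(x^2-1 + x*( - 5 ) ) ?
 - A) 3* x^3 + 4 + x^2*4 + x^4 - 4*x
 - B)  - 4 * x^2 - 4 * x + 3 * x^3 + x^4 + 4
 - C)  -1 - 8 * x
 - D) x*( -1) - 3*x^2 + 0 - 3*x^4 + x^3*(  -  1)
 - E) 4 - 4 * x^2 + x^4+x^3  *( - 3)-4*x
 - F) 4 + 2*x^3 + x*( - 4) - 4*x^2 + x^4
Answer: B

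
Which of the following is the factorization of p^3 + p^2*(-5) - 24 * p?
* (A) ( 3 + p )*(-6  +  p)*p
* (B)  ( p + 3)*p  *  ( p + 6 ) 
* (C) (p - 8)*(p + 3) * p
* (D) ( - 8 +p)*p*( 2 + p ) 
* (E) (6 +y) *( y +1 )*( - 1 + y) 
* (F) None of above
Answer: C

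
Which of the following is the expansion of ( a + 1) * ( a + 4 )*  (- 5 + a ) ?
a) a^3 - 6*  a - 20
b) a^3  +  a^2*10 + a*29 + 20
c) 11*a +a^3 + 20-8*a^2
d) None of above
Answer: d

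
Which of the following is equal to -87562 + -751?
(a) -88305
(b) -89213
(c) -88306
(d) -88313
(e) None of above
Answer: d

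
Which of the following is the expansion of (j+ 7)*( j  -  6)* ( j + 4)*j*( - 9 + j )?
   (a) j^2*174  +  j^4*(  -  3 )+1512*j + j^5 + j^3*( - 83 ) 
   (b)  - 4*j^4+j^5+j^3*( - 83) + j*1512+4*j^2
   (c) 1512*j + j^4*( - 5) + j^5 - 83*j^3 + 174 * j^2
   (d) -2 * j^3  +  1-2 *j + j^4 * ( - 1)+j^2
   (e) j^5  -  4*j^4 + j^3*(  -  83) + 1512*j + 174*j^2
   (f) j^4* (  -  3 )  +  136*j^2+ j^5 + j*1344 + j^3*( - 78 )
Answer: e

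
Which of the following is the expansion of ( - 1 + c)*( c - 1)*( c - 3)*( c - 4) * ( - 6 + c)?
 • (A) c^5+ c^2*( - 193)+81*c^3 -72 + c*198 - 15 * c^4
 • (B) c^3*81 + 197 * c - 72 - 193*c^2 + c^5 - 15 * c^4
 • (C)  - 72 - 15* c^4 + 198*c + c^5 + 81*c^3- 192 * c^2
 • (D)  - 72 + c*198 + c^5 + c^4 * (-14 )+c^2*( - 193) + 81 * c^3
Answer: A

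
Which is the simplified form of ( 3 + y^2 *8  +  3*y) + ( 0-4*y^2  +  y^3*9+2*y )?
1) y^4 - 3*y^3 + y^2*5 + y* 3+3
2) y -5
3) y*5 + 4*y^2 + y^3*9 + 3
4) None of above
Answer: 3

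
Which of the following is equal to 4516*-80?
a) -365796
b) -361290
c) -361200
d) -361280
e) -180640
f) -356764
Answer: d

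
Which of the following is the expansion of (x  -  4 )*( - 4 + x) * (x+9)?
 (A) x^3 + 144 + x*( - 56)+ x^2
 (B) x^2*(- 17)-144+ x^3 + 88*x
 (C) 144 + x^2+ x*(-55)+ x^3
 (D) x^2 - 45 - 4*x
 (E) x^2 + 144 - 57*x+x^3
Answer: A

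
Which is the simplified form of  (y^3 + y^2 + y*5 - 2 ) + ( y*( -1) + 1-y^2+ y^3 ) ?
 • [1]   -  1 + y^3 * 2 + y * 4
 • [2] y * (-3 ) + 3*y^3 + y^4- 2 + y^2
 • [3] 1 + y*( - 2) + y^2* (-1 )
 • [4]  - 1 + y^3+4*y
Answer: 1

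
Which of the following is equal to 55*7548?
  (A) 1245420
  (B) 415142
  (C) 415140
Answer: C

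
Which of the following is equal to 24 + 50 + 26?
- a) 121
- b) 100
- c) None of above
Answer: b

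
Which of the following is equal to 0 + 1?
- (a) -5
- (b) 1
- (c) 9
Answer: b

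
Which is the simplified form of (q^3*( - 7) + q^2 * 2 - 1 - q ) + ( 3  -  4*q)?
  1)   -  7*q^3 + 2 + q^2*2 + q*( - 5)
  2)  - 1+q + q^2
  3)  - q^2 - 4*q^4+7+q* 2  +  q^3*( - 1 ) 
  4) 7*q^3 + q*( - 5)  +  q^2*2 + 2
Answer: 1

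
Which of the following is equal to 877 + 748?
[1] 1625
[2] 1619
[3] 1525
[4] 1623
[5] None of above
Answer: 1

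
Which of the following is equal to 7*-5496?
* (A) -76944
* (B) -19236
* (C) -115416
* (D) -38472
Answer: D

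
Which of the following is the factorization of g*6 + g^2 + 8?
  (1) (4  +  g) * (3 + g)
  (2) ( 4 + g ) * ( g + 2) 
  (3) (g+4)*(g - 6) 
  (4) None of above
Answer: 2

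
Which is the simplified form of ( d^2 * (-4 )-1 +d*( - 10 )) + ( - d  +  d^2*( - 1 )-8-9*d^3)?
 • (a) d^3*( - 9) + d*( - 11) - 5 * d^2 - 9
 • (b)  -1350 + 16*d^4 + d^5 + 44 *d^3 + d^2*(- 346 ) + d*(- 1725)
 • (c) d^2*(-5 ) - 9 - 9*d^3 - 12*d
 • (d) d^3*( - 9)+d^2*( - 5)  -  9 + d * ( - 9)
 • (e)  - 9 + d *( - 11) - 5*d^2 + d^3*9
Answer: a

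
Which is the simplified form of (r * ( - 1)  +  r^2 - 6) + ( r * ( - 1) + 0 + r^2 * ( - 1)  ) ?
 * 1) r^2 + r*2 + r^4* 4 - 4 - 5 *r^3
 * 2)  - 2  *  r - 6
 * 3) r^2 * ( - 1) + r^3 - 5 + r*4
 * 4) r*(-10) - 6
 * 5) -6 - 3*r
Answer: 2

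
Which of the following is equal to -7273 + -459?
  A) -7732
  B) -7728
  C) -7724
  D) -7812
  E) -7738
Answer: A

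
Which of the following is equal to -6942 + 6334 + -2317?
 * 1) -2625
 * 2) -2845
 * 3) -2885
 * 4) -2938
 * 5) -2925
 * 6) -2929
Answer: 5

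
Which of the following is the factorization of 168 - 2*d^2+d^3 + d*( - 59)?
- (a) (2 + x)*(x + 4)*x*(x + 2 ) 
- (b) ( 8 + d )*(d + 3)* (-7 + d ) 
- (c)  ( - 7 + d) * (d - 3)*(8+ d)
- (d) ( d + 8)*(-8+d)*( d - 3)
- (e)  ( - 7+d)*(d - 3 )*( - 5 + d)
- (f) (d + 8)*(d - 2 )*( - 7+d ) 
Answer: c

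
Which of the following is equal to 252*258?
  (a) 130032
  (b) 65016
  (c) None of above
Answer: b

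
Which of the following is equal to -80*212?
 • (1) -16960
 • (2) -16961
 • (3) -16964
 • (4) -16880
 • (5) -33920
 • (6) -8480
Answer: 1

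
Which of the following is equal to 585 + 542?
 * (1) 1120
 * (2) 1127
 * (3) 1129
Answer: 2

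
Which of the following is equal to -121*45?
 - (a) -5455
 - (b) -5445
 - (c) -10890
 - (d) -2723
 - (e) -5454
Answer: b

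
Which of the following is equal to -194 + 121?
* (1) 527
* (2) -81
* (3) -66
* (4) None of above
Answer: 4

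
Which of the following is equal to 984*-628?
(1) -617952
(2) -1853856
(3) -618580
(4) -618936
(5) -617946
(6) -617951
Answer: 1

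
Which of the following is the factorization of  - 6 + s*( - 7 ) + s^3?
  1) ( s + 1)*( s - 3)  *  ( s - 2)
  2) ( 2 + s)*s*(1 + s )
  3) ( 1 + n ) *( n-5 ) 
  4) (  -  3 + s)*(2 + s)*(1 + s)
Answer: 4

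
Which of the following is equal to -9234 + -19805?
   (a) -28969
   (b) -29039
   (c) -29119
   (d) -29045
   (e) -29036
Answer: b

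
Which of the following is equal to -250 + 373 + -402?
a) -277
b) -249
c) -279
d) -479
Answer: c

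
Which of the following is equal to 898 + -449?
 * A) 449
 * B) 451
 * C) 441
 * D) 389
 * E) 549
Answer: A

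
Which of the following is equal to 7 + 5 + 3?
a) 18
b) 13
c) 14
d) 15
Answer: d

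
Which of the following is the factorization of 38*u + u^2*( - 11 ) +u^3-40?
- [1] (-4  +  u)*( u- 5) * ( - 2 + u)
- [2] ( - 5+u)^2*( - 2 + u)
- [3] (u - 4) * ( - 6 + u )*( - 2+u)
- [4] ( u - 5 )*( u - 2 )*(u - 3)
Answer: 1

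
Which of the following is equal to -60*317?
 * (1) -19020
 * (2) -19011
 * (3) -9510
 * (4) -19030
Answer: 1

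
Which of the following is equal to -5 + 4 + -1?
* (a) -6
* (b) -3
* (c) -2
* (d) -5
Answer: c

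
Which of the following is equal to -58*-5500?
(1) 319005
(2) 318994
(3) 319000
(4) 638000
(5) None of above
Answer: 3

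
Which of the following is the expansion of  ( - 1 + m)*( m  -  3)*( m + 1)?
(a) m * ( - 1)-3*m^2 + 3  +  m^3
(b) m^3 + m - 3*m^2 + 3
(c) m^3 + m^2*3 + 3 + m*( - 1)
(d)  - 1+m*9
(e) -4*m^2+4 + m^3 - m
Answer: a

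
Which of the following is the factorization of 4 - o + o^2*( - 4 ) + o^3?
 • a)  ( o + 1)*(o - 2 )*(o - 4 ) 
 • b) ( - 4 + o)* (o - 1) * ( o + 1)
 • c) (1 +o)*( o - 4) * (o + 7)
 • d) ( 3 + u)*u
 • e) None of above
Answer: b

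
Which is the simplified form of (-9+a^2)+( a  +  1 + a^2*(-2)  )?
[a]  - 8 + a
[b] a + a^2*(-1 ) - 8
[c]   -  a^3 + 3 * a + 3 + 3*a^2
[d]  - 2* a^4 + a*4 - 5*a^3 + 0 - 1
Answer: b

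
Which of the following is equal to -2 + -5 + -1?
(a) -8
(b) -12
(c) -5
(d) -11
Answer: a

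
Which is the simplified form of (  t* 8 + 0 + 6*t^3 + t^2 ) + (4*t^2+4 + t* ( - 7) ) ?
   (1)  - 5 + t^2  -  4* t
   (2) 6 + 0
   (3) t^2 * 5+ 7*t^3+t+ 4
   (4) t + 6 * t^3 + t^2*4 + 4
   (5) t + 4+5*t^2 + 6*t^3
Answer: 5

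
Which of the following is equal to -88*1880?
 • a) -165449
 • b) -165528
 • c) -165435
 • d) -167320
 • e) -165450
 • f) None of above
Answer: f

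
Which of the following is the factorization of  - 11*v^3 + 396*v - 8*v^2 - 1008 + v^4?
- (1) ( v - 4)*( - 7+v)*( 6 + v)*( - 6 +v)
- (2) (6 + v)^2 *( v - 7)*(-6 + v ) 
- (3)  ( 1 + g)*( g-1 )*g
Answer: 1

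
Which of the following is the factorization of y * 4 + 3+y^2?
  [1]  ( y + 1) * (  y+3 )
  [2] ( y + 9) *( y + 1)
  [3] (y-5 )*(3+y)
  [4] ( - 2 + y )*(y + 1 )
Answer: 1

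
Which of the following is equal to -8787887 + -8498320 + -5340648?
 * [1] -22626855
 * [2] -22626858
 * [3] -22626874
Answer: 1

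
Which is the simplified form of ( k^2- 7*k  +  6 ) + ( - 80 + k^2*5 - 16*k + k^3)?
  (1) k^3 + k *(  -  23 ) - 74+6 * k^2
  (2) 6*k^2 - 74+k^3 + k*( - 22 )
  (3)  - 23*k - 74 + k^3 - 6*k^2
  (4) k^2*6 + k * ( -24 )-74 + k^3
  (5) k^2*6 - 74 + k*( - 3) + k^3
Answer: 1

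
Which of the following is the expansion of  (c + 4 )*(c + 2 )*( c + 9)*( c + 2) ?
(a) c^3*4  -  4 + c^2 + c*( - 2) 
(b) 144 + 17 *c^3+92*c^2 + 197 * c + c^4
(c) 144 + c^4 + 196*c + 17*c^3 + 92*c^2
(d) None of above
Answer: c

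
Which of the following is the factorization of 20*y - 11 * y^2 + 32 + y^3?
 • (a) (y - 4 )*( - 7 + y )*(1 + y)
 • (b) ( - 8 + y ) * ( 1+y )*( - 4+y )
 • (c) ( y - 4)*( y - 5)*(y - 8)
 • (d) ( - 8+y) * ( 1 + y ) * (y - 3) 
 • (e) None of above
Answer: b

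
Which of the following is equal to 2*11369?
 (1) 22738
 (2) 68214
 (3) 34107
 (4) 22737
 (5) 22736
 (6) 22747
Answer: 1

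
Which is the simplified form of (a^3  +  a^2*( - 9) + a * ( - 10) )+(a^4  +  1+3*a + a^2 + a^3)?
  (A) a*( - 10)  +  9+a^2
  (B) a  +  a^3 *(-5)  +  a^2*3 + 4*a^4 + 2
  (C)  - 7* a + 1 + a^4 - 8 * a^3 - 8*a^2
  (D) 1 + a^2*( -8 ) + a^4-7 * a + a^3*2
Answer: D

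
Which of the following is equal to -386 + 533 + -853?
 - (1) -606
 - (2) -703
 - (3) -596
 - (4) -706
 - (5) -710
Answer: 4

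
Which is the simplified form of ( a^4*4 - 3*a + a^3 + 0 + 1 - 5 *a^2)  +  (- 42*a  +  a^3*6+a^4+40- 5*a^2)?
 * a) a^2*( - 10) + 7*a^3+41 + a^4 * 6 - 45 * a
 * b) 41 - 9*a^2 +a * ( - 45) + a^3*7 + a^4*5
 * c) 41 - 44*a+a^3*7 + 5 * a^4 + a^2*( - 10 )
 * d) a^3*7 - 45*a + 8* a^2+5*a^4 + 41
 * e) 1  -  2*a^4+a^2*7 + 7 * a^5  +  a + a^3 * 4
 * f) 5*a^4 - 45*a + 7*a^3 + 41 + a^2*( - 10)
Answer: f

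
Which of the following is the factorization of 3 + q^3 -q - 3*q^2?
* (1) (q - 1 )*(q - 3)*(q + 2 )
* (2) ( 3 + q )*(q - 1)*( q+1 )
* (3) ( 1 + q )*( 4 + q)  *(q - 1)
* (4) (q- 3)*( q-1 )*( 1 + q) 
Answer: 4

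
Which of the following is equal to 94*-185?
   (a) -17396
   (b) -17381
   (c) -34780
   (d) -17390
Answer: d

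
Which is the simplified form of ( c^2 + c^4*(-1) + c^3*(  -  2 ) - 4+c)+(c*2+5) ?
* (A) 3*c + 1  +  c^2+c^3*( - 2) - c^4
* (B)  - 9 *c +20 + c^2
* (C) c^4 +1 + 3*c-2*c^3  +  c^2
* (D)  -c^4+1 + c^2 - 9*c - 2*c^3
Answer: A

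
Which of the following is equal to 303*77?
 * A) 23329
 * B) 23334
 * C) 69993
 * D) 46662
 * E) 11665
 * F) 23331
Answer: F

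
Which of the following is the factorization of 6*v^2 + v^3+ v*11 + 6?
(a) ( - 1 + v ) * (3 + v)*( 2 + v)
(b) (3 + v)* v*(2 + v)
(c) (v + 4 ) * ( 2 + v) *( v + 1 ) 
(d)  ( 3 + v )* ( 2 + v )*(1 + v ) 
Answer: d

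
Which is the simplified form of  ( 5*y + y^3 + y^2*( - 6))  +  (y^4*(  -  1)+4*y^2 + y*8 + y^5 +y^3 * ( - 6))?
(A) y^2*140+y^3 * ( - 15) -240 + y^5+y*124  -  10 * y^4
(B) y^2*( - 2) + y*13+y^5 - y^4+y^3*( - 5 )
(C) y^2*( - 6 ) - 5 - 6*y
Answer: B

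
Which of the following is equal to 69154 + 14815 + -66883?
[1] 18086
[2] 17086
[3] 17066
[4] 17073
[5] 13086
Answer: 2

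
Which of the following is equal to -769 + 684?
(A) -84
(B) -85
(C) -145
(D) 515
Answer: B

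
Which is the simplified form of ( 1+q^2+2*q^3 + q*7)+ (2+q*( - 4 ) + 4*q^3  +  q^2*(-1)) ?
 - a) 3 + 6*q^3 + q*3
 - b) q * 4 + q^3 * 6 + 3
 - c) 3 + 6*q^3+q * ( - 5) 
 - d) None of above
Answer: a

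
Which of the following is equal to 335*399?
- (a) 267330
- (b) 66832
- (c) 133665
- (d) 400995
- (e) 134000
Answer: c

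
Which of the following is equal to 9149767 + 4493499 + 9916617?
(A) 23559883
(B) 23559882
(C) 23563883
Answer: A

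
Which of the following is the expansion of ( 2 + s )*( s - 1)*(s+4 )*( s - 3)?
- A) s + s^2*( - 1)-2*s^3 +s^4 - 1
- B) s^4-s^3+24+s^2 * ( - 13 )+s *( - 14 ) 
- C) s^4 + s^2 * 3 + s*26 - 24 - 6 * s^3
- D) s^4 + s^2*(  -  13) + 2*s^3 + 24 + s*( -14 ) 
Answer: D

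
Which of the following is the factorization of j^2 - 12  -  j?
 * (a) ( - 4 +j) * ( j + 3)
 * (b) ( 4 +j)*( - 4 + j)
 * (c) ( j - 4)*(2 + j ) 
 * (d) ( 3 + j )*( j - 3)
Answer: a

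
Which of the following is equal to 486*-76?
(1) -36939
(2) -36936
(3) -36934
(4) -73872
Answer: 2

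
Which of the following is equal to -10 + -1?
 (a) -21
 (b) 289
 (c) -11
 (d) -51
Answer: c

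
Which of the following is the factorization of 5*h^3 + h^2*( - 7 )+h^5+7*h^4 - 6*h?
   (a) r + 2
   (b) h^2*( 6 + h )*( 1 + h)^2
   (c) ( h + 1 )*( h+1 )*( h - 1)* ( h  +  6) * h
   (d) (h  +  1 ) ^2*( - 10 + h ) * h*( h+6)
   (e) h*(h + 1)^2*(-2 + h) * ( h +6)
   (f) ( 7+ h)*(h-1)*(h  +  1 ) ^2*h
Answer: c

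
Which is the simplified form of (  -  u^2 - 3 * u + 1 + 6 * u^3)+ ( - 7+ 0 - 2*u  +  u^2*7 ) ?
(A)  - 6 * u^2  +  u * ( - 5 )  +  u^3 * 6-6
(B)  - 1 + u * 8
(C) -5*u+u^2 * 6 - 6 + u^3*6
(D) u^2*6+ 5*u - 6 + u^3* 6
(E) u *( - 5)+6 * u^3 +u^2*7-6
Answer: C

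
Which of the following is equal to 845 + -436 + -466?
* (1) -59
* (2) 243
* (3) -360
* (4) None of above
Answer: 4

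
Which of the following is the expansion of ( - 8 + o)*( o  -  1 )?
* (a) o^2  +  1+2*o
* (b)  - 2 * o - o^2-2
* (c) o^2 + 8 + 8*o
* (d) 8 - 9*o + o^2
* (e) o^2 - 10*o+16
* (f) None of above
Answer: d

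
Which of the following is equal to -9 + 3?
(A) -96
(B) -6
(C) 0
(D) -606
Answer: B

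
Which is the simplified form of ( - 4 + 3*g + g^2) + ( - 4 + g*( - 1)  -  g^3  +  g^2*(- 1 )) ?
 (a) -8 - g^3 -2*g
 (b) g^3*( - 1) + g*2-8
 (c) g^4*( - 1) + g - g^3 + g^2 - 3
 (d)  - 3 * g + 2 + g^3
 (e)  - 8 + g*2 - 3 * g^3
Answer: b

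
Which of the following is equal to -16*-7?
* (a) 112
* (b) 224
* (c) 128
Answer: a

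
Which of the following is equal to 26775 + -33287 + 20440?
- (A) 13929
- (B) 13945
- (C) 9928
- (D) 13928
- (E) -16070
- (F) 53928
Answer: D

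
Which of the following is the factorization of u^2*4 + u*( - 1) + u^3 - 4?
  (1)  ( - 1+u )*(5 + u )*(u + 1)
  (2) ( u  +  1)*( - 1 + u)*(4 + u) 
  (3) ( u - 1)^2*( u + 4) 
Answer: 2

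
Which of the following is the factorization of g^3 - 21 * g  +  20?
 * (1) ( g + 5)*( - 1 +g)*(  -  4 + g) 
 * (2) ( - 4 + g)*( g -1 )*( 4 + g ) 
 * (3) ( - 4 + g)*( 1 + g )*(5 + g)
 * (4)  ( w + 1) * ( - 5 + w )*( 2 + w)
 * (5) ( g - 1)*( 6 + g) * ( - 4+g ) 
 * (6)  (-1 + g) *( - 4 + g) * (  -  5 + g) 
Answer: 1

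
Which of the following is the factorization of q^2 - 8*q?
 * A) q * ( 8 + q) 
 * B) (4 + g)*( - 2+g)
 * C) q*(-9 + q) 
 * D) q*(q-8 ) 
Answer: D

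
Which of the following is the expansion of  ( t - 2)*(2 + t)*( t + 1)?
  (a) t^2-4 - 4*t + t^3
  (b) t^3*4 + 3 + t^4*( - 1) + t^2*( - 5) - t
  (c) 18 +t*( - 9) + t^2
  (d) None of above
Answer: a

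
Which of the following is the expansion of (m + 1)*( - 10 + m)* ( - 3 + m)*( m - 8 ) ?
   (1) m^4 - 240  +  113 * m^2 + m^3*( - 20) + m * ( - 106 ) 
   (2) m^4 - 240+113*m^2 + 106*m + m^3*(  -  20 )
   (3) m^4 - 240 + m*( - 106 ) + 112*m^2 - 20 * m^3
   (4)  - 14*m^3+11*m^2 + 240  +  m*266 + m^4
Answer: 1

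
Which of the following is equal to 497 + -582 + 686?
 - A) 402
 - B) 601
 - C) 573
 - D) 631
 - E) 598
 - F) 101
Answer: B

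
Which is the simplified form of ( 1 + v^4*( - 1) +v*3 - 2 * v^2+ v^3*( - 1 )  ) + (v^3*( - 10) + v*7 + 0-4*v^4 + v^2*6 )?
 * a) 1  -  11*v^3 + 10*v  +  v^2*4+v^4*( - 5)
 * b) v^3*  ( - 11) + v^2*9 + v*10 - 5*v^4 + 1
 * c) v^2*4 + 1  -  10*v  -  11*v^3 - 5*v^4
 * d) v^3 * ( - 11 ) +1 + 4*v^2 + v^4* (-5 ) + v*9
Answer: a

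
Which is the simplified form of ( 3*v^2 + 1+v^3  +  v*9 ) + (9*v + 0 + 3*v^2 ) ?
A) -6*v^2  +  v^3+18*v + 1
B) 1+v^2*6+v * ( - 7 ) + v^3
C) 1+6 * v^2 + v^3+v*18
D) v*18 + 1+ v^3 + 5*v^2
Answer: C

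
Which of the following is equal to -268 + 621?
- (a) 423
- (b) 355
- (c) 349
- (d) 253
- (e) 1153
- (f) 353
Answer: f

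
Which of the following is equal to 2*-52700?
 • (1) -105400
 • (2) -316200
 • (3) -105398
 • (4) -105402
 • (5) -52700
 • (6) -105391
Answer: 1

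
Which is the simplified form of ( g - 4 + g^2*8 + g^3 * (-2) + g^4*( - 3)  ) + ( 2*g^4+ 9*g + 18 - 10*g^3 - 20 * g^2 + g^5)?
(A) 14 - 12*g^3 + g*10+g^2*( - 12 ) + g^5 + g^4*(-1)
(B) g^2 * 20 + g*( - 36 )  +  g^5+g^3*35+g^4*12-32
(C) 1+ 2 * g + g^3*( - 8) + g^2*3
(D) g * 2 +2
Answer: A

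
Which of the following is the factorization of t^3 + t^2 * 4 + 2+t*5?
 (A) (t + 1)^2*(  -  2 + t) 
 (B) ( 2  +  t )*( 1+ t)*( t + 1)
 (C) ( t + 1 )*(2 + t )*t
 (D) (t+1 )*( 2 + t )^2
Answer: B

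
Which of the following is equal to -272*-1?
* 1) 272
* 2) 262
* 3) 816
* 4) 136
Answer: 1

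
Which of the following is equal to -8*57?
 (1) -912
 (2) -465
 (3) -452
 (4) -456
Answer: 4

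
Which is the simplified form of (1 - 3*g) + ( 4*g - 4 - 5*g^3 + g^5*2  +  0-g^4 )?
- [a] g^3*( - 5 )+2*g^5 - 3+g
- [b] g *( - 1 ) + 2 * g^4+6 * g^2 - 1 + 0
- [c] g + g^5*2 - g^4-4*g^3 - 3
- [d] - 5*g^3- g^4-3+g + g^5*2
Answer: d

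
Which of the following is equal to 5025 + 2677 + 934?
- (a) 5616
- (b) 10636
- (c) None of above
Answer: c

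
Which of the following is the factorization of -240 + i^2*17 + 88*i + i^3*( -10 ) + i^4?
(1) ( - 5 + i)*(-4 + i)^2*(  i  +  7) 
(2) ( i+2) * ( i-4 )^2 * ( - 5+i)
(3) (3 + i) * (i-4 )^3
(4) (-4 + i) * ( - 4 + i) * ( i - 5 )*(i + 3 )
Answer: 4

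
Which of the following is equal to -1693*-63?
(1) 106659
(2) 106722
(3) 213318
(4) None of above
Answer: 1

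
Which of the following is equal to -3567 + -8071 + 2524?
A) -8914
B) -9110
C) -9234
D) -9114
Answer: D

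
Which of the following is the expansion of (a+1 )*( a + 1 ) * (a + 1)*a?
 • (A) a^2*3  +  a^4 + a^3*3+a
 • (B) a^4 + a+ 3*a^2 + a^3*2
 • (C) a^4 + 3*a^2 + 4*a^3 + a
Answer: A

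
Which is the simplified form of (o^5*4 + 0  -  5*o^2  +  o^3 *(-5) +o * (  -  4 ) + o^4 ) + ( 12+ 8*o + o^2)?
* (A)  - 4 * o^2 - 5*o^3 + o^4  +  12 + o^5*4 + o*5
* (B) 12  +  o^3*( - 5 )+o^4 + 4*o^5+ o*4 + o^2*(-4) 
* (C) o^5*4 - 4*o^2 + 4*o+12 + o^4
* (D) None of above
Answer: B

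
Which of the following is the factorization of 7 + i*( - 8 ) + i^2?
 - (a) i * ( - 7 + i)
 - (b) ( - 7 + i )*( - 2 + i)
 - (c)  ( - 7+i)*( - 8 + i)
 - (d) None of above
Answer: d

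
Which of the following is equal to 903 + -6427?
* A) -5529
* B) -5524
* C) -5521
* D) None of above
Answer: B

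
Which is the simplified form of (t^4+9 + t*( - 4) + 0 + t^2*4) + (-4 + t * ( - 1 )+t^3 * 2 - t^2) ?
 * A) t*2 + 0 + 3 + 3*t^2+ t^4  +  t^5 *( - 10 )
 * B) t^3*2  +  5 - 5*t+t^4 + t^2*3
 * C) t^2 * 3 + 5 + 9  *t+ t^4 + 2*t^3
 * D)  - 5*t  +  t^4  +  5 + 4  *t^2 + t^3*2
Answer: B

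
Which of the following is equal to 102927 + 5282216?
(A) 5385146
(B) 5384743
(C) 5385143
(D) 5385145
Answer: C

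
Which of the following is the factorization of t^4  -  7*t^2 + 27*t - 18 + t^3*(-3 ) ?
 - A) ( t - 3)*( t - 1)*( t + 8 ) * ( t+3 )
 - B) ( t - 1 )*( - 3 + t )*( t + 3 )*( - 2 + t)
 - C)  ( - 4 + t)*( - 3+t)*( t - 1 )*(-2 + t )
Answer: B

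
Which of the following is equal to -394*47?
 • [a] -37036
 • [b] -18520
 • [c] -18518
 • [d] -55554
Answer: c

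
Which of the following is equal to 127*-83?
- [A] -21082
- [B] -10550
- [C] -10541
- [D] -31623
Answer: C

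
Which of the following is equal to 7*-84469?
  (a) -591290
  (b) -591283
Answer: b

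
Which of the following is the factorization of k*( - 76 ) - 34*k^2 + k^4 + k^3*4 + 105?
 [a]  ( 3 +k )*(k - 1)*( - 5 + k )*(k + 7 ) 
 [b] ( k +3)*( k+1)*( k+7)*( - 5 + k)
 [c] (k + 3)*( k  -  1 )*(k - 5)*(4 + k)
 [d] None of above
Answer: a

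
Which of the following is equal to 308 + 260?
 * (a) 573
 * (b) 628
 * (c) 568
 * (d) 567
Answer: c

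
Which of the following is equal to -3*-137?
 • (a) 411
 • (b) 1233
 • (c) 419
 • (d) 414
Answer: a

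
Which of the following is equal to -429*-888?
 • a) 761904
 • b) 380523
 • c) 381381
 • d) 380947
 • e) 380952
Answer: e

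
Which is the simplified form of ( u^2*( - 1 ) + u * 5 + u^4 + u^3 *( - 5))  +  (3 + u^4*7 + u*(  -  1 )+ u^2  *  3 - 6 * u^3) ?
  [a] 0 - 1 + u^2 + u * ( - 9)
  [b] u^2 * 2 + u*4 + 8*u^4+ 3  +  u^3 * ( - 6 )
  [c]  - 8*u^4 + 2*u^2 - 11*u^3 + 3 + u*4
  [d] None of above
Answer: d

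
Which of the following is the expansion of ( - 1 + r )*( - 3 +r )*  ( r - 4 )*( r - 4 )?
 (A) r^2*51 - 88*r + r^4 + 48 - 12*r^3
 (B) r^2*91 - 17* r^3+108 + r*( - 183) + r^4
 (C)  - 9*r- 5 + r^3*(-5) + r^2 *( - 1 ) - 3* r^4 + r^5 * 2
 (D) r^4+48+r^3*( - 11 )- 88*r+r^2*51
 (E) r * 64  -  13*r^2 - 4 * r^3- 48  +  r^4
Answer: A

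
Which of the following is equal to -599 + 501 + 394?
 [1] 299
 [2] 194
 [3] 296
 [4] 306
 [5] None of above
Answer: 3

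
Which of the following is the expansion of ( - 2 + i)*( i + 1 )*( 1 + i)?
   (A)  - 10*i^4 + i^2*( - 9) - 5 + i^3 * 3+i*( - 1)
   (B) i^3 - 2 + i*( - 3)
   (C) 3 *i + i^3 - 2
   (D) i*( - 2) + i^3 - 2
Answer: B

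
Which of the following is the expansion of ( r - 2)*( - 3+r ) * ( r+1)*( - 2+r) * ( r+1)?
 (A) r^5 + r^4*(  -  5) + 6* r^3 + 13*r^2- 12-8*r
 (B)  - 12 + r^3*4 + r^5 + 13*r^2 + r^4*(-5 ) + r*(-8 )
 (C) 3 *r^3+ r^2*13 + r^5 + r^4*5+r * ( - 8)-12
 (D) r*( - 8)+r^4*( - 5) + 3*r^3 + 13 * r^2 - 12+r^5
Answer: D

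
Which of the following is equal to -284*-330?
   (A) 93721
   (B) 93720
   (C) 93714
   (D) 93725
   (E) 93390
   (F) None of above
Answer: B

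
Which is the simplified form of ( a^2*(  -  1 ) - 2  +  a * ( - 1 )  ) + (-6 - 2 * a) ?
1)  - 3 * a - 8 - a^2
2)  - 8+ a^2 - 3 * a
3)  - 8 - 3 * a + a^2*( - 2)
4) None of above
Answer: 1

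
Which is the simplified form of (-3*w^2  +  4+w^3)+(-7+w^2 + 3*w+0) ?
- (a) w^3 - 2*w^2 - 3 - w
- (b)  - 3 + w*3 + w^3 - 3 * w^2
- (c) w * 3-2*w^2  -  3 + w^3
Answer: c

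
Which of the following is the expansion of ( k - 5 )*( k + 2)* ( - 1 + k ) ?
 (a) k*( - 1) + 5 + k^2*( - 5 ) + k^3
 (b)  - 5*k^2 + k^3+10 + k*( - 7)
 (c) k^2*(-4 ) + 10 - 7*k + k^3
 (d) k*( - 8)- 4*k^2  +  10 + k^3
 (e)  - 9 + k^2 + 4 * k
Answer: c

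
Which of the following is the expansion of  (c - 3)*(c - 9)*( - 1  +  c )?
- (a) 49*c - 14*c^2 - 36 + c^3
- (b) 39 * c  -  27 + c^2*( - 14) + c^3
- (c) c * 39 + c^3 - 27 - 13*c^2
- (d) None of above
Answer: c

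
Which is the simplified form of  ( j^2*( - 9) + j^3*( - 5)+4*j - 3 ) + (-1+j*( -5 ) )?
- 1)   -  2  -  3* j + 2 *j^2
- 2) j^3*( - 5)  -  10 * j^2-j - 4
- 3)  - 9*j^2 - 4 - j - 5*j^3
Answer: 3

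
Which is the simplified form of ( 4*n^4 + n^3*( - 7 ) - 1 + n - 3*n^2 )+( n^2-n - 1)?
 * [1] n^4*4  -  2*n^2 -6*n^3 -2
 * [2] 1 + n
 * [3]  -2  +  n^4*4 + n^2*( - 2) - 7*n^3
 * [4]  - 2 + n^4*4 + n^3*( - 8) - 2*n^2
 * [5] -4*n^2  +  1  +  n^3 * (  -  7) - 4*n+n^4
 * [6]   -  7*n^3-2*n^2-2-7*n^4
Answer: 3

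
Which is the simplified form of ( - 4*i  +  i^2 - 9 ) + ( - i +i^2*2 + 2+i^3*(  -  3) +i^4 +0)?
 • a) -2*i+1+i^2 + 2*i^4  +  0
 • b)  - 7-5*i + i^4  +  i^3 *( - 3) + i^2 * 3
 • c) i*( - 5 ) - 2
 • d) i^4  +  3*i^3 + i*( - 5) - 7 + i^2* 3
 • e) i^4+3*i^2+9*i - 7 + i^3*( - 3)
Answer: b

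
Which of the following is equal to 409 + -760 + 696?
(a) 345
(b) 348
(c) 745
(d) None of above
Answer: a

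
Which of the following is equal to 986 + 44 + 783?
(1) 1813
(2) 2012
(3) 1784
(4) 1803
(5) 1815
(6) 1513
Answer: 1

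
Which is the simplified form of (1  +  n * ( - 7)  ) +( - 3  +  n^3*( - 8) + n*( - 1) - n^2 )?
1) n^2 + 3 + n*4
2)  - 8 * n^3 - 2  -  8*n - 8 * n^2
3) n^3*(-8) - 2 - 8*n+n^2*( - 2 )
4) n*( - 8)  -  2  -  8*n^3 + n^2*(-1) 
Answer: 4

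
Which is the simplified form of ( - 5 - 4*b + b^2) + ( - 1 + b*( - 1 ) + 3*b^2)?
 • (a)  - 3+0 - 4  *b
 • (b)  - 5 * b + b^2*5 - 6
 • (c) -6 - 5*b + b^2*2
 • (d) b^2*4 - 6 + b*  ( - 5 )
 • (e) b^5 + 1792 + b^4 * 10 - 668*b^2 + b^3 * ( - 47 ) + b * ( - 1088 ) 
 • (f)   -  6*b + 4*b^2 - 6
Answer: d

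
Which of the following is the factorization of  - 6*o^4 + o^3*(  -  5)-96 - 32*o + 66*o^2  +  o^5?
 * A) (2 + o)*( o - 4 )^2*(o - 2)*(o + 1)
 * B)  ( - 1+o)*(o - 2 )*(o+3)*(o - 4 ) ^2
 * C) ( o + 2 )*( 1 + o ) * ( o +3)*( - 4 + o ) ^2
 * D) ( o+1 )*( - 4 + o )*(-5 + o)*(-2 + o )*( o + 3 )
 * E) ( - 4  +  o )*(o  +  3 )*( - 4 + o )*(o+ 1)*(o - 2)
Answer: E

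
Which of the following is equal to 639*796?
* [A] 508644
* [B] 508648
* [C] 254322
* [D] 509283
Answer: A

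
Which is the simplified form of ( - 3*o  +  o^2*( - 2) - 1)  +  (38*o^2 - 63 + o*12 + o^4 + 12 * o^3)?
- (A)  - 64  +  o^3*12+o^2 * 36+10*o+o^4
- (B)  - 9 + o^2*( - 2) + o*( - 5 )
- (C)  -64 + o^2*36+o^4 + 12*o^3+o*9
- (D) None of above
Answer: C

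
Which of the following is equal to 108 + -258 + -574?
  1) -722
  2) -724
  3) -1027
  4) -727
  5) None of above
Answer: 2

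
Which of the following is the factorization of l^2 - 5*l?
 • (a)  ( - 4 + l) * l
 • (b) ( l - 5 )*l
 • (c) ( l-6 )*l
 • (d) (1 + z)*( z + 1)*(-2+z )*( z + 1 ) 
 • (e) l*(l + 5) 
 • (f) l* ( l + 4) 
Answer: b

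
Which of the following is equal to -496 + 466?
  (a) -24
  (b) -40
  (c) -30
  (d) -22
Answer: c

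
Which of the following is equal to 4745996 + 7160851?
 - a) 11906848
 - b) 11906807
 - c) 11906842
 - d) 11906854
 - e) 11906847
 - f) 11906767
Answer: e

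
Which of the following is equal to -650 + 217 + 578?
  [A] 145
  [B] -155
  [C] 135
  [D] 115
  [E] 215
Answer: A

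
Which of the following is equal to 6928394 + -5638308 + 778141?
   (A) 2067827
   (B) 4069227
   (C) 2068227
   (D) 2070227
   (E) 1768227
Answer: C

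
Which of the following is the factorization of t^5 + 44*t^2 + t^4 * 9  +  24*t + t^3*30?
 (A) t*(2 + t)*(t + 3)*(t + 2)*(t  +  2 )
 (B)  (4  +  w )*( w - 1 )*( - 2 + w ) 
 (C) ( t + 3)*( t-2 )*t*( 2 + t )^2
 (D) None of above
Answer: A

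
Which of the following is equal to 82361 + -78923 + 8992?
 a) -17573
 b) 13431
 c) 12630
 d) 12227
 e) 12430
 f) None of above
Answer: e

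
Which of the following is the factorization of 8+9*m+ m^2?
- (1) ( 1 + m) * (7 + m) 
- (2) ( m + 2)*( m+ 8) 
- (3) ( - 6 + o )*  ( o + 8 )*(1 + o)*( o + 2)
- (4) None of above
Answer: 4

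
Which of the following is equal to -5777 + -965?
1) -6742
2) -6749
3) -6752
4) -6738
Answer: 1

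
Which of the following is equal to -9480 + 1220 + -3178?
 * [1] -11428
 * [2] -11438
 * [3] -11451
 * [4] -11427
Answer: 2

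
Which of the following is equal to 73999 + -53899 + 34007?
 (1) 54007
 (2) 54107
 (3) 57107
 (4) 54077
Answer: 2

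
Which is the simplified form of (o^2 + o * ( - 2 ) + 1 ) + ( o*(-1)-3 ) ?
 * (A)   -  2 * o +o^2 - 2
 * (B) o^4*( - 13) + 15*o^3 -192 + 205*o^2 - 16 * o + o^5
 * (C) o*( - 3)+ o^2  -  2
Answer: C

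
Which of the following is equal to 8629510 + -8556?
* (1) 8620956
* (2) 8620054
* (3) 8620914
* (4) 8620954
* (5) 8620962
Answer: 4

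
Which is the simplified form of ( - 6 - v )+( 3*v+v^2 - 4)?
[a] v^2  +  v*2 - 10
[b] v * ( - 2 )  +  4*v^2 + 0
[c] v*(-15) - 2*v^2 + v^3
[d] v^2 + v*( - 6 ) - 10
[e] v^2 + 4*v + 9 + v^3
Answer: a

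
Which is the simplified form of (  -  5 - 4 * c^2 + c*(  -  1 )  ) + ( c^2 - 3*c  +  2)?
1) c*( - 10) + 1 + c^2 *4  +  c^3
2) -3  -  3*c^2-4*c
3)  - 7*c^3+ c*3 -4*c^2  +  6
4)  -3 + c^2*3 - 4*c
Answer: 2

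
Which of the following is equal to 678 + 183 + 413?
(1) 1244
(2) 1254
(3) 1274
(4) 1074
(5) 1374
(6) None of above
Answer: 3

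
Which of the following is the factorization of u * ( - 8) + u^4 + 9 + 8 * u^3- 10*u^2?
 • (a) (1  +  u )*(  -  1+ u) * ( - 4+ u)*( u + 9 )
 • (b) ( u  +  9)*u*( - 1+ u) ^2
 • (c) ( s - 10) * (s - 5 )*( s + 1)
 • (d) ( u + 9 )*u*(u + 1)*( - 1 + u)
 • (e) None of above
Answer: e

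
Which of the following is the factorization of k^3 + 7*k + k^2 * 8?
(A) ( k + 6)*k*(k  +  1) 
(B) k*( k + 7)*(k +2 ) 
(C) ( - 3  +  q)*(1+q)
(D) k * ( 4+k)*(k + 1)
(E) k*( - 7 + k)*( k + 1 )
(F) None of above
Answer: F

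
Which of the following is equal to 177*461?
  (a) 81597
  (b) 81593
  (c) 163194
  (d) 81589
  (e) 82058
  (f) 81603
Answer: a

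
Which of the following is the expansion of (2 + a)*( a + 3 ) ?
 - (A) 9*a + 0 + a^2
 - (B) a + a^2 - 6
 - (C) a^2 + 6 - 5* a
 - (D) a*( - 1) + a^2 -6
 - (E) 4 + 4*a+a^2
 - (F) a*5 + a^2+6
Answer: F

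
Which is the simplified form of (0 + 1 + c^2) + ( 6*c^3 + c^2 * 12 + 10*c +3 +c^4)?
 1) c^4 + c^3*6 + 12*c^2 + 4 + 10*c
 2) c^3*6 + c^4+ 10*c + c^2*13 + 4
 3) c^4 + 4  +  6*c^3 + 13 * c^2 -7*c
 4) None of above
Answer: 2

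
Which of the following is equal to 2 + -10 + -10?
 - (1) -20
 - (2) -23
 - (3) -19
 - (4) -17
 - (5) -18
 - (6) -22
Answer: 5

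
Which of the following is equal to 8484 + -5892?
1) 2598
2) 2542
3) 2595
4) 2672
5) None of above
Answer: 5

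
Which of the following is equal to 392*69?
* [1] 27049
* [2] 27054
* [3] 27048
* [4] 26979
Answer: 3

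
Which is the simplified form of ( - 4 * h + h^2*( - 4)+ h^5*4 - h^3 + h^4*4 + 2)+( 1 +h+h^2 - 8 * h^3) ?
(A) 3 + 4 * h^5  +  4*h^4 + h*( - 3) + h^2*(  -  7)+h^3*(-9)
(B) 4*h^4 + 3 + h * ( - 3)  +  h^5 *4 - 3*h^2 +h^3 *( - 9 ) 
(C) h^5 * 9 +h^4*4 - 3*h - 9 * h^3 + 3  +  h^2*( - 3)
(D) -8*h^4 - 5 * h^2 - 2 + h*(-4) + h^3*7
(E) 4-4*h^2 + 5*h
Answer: B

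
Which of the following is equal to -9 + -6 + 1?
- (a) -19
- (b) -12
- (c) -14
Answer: c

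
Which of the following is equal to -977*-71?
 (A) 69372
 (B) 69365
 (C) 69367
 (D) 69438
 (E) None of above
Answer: C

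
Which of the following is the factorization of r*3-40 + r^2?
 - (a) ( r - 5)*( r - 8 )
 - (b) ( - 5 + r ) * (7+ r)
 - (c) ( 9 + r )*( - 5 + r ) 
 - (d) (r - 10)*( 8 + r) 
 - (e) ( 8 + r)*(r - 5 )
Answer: e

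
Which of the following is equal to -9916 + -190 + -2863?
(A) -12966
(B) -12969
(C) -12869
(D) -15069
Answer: B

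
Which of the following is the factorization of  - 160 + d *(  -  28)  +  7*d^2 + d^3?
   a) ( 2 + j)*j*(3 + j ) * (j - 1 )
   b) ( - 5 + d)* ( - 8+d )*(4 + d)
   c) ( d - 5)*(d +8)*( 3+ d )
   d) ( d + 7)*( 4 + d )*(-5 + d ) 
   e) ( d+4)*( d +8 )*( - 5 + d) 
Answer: e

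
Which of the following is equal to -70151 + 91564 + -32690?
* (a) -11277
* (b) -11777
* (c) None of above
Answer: a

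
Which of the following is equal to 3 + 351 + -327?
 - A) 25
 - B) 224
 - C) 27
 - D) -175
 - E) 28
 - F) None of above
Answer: C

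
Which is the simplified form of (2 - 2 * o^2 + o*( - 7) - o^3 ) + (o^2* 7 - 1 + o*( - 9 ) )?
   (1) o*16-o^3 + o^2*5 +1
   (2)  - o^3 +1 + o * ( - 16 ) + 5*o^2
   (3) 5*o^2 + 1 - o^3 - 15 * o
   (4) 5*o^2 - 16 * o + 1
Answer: 2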